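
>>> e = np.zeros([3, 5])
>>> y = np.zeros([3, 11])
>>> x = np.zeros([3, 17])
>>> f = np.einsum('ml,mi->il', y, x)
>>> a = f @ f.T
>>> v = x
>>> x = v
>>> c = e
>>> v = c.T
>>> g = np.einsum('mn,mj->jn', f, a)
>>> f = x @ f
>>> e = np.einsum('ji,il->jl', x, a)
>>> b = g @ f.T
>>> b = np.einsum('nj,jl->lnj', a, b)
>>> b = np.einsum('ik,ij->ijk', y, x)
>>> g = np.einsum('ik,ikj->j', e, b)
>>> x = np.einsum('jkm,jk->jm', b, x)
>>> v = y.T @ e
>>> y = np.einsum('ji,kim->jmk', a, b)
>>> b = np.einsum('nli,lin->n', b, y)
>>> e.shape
(3, 17)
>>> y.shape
(17, 11, 3)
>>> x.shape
(3, 11)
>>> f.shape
(3, 11)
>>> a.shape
(17, 17)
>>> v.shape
(11, 17)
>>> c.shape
(3, 5)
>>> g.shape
(11,)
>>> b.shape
(3,)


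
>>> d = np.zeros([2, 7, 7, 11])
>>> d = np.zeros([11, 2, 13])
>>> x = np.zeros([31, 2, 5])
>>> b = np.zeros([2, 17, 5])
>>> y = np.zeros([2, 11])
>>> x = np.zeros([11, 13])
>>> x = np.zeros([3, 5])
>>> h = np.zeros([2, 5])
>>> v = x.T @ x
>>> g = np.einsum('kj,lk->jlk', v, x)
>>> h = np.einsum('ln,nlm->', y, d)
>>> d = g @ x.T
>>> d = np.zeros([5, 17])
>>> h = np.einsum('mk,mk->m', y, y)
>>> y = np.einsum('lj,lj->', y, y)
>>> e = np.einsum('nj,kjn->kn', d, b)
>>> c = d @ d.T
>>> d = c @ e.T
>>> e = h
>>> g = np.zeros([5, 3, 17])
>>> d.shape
(5, 2)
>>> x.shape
(3, 5)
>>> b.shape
(2, 17, 5)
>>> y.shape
()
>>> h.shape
(2,)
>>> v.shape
(5, 5)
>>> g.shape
(5, 3, 17)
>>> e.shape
(2,)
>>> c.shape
(5, 5)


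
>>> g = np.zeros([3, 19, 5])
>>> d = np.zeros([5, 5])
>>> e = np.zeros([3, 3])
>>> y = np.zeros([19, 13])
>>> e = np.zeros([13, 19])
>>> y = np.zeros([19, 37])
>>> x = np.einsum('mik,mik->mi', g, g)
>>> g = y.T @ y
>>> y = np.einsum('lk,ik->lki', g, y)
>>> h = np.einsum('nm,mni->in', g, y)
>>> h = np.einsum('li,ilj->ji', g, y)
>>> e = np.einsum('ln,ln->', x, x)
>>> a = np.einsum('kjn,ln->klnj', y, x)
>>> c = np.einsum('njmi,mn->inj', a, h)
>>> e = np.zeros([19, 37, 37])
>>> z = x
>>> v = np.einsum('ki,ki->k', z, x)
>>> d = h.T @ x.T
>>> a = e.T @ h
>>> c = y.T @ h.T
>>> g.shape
(37, 37)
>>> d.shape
(37, 3)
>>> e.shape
(19, 37, 37)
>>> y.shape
(37, 37, 19)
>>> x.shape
(3, 19)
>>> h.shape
(19, 37)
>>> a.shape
(37, 37, 37)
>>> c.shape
(19, 37, 19)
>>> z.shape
(3, 19)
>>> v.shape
(3,)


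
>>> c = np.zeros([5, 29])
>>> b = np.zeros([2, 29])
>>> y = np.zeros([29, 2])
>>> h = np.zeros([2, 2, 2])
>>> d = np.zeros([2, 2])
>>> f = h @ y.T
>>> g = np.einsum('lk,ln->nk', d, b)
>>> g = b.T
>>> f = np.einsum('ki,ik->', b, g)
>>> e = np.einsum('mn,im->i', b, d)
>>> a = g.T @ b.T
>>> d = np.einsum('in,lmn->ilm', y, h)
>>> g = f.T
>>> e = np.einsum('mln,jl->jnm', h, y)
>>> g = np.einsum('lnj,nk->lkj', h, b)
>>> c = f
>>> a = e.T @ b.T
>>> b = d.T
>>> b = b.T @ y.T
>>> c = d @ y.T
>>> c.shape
(29, 2, 29)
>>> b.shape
(29, 2, 29)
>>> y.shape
(29, 2)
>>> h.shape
(2, 2, 2)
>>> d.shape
(29, 2, 2)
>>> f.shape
()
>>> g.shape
(2, 29, 2)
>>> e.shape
(29, 2, 2)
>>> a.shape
(2, 2, 2)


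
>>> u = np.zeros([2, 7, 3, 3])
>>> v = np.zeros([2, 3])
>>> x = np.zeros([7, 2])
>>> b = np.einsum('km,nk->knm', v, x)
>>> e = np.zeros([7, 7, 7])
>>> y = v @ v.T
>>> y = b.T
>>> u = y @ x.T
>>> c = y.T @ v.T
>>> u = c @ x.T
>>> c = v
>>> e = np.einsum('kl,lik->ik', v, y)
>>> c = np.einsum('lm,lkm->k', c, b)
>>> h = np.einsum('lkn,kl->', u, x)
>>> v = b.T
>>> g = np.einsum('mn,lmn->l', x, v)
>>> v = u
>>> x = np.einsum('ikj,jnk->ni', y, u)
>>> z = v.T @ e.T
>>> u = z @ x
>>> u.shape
(7, 7, 3)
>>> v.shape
(2, 7, 7)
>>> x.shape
(7, 3)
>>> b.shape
(2, 7, 3)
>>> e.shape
(7, 2)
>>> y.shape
(3, 7, 2)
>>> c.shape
(7,)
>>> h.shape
()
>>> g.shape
(3,)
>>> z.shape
(7, 7, 7)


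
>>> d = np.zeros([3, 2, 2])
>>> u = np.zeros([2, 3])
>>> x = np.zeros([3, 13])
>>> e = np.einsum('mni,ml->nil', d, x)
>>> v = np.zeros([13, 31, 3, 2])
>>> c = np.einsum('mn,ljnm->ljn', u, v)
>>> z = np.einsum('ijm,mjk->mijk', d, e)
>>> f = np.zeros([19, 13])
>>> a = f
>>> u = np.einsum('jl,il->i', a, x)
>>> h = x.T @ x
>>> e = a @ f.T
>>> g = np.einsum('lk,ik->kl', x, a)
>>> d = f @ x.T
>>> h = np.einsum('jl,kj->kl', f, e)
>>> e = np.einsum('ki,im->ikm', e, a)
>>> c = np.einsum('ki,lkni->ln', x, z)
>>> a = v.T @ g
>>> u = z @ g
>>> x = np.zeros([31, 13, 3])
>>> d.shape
(19, 3)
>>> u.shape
(2, 3, 2, 3)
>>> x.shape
(31, 13, 3)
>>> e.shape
(19, 19, 13)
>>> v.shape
(13, 31, 3, 2)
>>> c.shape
(2, 2)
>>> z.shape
(2, 3, 2, 13)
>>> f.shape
(19, 13)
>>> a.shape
(2, 3, 31, 3)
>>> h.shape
(19, 13)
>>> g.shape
(13, 3)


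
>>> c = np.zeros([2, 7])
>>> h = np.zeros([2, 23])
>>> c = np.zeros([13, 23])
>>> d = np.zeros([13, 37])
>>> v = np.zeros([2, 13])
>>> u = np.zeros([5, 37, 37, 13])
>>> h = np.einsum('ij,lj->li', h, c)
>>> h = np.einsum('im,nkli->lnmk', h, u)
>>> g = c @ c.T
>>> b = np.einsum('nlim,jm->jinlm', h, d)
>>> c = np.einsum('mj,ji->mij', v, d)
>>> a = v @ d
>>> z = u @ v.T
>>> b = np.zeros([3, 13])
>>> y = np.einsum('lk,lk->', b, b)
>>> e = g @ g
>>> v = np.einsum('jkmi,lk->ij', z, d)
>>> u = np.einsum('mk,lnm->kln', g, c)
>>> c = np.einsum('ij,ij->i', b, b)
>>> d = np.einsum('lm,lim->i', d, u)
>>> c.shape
(3,)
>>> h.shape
(37, 5, 2, 37)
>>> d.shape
(2,)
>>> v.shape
(2, 5)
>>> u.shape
(13, 2, 37)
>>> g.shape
(13, 13)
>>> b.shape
(3, 13)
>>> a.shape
(2, 37)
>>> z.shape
(5, 37, 37, 2)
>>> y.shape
()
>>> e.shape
(13, 13)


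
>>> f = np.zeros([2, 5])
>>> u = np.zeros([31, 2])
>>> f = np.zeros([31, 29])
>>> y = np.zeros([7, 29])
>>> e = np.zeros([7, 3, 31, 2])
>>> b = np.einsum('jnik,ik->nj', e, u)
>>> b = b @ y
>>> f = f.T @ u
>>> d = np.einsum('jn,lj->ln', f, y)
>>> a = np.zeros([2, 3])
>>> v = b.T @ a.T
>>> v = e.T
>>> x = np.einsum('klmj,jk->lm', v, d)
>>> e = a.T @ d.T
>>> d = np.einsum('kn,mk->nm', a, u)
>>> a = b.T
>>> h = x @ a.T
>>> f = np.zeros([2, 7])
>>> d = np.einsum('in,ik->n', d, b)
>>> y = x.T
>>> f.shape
(2, 7)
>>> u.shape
(31, 2)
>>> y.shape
(3, 31)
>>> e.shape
(3, 7)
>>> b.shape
(3, 29)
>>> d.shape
(31,)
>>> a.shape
(29, 3)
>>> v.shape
(2, 31, 3, 7)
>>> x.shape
(31, 3)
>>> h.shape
(31, 29)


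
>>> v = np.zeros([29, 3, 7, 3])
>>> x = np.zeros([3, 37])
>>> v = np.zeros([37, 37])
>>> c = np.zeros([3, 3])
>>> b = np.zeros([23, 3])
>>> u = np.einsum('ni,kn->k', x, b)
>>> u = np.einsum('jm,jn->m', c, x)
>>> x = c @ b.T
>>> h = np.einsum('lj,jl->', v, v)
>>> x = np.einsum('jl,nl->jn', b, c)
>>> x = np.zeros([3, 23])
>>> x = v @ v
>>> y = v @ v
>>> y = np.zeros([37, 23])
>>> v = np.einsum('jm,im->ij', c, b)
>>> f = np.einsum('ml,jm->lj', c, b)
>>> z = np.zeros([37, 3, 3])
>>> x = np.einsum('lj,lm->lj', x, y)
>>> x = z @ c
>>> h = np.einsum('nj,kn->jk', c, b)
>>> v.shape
(23, 3)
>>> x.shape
(37, 3, 3)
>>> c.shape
(3, 3)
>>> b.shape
(23, 3)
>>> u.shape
(3,)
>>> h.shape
(3, 23)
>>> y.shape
(37, 23)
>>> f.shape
(3, 23)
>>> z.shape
(37, 3, 3)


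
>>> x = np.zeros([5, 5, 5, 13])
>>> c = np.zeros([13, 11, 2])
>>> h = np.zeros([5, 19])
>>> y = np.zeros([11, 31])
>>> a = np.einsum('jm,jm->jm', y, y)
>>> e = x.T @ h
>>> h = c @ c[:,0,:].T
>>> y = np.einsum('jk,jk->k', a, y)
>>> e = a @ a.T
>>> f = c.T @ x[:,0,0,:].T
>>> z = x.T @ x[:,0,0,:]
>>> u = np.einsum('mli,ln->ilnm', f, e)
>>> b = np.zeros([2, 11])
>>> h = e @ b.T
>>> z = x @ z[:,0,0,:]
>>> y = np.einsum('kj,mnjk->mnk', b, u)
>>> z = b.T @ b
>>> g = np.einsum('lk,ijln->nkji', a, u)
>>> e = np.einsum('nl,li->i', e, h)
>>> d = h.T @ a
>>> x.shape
(5, 5, 5, 13)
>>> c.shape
(13, 11, 2)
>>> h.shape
(11, 2)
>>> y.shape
(5, 11, 2)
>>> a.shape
(11, 31)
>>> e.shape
(2,)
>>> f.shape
(2, 11, 5)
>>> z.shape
(11, 11)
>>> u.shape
(5, 11, 11, 2)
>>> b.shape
(2, 11)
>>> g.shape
(2, 31, 11, 5)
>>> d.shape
(2, 31)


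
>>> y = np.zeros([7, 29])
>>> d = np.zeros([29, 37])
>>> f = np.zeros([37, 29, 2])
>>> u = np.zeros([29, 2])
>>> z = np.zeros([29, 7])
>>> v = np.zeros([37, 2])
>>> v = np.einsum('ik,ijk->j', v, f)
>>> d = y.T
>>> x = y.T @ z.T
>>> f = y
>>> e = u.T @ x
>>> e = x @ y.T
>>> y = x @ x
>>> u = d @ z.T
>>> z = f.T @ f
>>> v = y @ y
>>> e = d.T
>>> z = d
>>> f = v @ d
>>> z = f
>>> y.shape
(29, 29)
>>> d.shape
(29, 7)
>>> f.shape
(29, 7)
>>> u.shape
(29, 29)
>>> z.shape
(29, 7)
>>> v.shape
(29, 29)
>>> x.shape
(29, 29)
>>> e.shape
(7, 29)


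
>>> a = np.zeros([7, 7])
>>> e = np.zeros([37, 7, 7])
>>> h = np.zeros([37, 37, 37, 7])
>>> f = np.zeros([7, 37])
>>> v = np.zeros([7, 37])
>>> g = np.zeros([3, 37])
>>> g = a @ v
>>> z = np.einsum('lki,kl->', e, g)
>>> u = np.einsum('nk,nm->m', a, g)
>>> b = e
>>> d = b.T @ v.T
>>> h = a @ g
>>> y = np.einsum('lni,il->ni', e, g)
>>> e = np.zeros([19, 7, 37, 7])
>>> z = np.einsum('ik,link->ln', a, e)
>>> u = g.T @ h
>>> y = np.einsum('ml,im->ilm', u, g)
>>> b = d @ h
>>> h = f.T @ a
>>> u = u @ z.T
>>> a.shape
(7, 7)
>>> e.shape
(19, 7, 37, 7)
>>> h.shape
(37, 7)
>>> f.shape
(7, 37)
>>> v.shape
(7, 37)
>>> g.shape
(7, 37)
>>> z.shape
(19, 37)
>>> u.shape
(37, 19)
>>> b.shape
(7, 7, 37)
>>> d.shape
(7, 7, 7)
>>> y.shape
(7, 37, 37)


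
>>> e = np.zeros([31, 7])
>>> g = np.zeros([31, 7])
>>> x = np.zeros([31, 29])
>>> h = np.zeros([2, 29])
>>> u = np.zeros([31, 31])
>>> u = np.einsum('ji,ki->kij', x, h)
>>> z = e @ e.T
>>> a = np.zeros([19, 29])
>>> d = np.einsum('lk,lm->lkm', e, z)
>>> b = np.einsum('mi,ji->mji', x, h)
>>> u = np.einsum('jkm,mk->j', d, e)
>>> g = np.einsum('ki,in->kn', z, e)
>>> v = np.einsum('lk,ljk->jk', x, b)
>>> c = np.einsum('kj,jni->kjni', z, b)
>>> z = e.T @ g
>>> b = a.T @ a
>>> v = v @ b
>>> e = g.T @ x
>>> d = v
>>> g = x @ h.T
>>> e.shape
(7, 29)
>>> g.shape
(31, 2)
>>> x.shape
(31, 29)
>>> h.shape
(2, 29)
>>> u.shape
(31,)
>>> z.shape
(7, 7)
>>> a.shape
(19, 29)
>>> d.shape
(2, 29)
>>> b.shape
(29, 29)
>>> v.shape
(2, 29)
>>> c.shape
(31, 31, 2, 29)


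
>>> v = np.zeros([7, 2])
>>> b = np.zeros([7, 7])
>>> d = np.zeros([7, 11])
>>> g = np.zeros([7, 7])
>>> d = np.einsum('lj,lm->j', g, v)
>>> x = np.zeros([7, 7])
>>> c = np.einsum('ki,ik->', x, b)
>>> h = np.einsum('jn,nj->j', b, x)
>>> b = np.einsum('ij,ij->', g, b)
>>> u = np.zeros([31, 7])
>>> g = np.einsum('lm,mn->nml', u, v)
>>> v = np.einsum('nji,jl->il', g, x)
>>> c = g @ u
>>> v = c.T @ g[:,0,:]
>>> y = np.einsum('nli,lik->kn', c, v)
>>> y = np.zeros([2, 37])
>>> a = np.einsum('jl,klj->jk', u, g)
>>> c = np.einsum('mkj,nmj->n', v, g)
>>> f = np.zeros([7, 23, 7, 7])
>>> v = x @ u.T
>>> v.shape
(7, 31)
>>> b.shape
()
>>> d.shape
(7,)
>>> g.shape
(2, 7, 31)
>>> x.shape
(7, 7)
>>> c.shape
(2,)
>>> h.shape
(7,)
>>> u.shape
(31, 7)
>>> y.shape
(2, 37)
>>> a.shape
(31, 2)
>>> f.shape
(7, 23, 7, 7)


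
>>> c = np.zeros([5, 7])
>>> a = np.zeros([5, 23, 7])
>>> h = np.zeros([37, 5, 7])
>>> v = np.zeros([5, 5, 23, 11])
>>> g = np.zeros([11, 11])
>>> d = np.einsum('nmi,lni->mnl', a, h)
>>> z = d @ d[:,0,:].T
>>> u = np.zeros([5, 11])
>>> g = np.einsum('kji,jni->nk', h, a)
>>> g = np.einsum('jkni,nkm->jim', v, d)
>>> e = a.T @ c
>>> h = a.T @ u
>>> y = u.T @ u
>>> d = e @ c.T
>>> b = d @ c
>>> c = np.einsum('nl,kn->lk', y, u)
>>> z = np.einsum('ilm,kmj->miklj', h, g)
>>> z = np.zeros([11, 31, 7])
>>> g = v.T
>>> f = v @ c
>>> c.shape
(11, 5)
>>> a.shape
(5, 23, 7)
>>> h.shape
(7, 23, 11)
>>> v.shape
(5, 5, 23, 11)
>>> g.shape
(11, 23, 5, 5)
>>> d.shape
(7, 23, 5)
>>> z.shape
(11, 31, 7)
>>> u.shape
(5, 11)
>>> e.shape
(7, 23, 7)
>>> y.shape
(11, 11)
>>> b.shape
(7, 23, 7)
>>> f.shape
(5, 5, 23, 5)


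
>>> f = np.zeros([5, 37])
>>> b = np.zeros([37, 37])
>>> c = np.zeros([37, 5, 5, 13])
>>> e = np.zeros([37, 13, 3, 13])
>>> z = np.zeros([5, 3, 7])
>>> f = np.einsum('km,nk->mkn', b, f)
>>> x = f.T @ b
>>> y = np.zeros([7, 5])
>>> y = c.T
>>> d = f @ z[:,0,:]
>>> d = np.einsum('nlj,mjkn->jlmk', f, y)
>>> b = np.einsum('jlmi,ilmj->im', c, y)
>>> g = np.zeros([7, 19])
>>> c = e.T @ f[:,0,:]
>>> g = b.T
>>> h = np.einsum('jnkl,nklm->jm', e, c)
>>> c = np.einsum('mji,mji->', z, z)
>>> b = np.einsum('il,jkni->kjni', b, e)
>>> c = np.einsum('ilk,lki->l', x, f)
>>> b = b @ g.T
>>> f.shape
(37, 37, 5)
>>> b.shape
(13, 37, 3, 5)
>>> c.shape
(37,)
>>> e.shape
(37, 13, 3, 13)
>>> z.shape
(5, 3, 7)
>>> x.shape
(5, 37, 37)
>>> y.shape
(13, 5, 5, 37)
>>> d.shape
(5, 37, 13, 5)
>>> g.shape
(5, 13)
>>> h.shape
(37, 5)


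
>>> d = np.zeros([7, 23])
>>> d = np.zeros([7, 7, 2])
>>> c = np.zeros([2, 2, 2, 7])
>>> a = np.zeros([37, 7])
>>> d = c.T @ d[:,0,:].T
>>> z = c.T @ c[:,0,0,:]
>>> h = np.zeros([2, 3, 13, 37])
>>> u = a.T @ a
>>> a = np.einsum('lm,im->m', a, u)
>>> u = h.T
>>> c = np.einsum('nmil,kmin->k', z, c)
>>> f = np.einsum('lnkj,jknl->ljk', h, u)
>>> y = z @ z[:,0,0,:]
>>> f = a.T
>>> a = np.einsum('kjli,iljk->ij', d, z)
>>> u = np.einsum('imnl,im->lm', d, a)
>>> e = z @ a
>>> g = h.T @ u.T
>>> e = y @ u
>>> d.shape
(7, 2, 2, 7)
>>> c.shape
(2,)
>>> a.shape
(7, 2)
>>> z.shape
(7, 2, 2, 7)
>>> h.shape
(2, 3, 13, 37)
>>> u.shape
(7, 2)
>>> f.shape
(7,)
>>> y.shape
(7, 2, 2, 7)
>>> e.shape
(7, 2, 2, 2)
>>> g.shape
(37, 13, 3, 7)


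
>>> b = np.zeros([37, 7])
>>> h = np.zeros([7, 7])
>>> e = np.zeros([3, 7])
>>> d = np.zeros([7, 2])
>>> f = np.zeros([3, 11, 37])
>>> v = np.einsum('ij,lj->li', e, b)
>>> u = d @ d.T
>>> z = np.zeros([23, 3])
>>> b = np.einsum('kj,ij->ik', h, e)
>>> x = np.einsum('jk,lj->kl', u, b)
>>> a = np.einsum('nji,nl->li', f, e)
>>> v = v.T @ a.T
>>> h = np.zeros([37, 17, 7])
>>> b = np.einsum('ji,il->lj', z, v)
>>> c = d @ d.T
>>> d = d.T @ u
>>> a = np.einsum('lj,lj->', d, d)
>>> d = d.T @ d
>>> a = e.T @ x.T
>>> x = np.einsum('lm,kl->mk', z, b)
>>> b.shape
(7, 23)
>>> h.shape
(37, 17, 7)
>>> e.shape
(3, 7)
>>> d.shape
(7, 7)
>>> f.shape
(3, 11, 37)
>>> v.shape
(3, 7)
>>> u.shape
(7, 7)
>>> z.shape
(23, 3)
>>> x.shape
(3, 7)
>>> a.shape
(7, 7)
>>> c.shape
(7, 7)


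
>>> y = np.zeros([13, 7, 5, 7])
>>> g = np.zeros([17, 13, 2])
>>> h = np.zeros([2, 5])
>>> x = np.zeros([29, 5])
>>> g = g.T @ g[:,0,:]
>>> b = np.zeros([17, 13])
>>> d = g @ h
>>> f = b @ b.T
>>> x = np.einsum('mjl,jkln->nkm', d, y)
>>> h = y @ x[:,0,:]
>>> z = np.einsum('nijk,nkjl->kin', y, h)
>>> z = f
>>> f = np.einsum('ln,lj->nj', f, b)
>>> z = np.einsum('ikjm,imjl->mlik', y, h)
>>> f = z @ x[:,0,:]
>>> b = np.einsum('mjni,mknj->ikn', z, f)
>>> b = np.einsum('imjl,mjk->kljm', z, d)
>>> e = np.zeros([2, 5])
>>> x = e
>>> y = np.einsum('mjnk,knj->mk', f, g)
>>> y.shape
(7, 2)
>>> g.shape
(2, 13, 2)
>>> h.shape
(13, 7, 5, 2)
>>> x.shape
(2, 5)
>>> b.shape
(5, 7, 13, 2)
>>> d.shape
(2, 13, 5)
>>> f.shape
(7, 2, 13, 2)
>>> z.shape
(7, 2, 13, 7)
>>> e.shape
(2, 5)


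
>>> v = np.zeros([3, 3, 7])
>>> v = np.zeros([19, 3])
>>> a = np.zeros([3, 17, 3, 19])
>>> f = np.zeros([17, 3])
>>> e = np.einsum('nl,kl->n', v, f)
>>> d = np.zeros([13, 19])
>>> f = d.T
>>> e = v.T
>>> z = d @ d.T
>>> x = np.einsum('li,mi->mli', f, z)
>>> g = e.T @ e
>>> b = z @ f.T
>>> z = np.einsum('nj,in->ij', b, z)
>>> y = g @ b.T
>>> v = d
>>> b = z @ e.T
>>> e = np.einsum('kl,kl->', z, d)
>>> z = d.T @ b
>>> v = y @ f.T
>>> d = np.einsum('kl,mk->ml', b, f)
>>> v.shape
(19, 19)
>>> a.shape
(3, 17, 3, 19)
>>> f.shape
(19, 13)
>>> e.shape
()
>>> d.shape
(19, 3)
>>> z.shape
(19, 3)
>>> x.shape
(13, 19, 13)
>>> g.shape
(19, 19)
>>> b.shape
(13, 3)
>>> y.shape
(19, 13)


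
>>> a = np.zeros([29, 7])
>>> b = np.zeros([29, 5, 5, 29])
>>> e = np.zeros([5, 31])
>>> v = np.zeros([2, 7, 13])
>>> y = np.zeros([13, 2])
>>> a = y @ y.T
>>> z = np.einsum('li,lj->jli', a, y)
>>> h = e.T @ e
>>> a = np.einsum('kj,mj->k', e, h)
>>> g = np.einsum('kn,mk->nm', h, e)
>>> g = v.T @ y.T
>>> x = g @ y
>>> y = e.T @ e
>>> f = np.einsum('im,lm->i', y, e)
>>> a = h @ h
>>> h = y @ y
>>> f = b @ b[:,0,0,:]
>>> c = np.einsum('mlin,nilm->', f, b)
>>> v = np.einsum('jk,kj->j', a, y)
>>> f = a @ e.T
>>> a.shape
(31, 31)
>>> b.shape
(29, 5, 5, 29)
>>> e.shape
(5, 31)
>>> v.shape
(31,)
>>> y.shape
(31, 31)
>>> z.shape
(2, 13, 13)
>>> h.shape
(31, 31)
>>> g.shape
(13, 7, 13)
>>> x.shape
(13, 7, 2)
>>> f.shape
(31, 5)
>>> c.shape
()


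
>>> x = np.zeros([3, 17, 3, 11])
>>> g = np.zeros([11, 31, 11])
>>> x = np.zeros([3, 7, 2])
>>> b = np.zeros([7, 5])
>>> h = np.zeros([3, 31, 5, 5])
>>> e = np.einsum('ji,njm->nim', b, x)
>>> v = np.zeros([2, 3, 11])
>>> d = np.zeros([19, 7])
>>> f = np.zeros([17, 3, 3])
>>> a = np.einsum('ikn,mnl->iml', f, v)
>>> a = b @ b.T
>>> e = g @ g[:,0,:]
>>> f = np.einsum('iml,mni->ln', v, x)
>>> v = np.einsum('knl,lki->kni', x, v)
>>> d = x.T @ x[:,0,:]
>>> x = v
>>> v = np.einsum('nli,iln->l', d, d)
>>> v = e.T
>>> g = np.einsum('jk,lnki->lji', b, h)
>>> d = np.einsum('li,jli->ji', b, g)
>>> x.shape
(3, 7, 11)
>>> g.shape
(3, 7, 5)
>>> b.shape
(7, 5)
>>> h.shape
(3, 31, 5, 5)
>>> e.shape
(11, 31, 11)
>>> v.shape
(11, 31, 11)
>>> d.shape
(3, 5)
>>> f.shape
(11, 7)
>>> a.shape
(7, 7)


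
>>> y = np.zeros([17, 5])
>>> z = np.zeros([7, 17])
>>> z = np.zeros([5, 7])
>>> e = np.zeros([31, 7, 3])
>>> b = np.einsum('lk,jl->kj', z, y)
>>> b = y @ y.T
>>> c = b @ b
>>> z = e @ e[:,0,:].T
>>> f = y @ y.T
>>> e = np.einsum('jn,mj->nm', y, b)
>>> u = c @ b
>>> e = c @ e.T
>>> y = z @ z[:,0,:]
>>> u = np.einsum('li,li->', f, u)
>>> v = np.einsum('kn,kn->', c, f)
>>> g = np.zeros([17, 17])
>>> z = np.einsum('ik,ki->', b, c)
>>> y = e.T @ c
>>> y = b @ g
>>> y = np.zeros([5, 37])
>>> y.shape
(5, 37)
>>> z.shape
()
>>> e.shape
(17, 5)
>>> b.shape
(17, 17)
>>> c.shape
(17, 17)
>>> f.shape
(17, 17)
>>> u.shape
()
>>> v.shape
()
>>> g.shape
(17, 17)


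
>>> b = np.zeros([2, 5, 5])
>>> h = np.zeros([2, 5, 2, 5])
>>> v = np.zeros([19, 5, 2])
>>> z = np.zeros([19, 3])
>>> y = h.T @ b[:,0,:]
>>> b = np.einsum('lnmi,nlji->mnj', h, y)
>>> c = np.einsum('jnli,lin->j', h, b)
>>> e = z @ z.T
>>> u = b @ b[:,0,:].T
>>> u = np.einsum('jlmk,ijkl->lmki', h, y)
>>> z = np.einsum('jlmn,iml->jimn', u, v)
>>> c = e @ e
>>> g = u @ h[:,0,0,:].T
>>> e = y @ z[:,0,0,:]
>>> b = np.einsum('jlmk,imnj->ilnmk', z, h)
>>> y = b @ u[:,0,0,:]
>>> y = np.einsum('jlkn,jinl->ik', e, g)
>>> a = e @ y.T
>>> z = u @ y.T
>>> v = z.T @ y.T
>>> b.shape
(2, 19, 2, 5, 5)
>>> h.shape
(2, 5, 2, 5)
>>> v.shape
(2, 5, 2, 2)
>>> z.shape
(5, 2, 5, 2)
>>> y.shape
(2, 5)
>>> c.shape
(19, 19)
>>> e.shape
(5, 2, 5, 5)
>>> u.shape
(5, 2, 5, 5)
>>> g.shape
(5, 2, 5, 2)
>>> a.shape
(5, 2, 5, 2)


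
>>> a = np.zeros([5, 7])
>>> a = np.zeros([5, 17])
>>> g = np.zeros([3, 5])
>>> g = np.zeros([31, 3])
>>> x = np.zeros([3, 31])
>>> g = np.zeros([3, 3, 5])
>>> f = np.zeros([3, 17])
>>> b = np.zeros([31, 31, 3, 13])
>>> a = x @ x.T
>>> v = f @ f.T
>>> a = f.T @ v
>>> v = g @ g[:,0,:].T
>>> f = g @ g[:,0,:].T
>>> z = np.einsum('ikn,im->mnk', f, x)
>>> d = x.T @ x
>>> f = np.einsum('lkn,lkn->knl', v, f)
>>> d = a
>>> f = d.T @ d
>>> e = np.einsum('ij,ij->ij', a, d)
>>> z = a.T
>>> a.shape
(17, 3)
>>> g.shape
(3, 3, 5)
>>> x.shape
(3, 31)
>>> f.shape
(3, 3)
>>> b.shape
(31, 31, 3, 13)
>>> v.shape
(3, 3, 3)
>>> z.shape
(3, 17)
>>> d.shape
(17, 3)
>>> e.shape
(17, 3)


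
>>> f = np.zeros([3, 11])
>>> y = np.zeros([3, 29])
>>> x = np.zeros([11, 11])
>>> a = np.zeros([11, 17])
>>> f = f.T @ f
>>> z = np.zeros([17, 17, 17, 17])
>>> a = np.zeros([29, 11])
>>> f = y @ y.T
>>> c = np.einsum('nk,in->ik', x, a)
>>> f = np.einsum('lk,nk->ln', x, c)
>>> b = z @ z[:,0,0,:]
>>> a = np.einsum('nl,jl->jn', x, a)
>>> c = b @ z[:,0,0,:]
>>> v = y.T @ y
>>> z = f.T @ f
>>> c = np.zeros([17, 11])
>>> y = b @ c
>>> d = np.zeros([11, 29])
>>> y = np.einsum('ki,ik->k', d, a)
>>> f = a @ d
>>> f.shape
(29, 29)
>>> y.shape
(11,)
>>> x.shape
(11, 11)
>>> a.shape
(29, 11)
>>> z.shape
(29, 29)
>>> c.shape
(17, 11)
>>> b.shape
(17, 17, 17, 17)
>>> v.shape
(29, 29)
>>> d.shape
(11, 29)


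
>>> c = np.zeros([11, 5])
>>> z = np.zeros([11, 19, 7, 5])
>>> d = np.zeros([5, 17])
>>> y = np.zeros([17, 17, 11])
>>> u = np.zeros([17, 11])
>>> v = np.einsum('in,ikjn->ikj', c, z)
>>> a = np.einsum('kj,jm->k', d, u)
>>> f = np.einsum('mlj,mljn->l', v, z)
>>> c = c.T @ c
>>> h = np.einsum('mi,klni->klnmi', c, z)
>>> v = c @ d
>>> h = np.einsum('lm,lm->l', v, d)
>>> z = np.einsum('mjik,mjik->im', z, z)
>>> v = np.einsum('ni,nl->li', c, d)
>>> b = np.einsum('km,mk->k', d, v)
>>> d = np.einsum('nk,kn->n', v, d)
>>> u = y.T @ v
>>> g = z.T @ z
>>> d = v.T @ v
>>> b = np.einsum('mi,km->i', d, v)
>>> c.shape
(5, 5)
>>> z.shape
(7, 11)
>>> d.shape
(5, 5)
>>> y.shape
(17, 17, 11)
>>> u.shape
(11, 17, 5)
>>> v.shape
(17, 5)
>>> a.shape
(5,)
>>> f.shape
(19,)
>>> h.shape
(5,)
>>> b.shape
(5,)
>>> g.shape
(11, 11)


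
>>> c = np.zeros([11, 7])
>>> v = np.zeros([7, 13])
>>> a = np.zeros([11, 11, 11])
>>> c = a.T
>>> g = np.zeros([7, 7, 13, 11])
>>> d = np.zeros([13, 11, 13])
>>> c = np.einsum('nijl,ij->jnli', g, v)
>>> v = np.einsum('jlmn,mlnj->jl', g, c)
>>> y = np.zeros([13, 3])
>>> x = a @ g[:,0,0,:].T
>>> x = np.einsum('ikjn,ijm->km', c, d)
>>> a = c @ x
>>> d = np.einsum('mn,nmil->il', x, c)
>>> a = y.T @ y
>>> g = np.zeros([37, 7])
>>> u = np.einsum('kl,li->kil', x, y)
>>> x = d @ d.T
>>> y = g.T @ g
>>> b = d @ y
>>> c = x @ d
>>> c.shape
(11, 7)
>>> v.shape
(7, 7)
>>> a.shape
(3, 3)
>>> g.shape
(37, 7)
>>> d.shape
(11, 7)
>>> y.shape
(7, 7)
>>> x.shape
(11, 11)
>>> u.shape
(7, 3, 13)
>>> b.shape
(11, 7)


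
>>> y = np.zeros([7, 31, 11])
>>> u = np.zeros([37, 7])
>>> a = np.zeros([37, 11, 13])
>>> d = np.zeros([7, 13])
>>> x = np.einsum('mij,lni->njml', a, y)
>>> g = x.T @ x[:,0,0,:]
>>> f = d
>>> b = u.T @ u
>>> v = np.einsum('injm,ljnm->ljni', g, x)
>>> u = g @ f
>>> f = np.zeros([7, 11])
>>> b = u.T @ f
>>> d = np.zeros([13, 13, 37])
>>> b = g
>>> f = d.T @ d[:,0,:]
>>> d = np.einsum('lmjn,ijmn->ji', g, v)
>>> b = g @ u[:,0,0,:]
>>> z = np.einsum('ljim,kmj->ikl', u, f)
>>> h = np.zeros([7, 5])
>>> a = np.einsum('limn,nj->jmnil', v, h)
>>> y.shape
(7, 31, 11)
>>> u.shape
(7, 37, 13, 13)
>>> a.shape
(5, 37, 7, 13, 31)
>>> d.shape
(13, 31)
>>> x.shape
(31, 13, 37, 7)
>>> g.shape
(7, 37, 13, 7)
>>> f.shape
(37, 13, 37)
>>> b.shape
(7, 37, 13, 13)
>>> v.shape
(31, 13, 37, 7)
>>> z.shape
(13, 37, 7)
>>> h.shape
(7, 5)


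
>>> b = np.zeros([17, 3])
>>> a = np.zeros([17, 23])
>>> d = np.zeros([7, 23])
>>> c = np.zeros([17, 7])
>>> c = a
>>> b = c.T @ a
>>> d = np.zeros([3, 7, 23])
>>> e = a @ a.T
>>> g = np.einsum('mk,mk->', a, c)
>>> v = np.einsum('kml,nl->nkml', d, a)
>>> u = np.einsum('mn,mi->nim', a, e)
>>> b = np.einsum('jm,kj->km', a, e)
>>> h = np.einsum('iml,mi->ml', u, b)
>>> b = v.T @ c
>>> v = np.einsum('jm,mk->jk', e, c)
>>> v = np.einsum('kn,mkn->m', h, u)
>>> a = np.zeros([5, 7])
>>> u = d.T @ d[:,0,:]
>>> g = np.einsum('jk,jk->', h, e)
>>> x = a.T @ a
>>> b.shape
(23, 7, 3, 23)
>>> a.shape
(5, 7)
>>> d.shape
(3, 7, 23)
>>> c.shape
(17, 23)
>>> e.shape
(17, 17)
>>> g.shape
()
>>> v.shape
(23,)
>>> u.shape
(23, 7, 23)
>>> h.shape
(17, 17)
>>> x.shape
(7, 7)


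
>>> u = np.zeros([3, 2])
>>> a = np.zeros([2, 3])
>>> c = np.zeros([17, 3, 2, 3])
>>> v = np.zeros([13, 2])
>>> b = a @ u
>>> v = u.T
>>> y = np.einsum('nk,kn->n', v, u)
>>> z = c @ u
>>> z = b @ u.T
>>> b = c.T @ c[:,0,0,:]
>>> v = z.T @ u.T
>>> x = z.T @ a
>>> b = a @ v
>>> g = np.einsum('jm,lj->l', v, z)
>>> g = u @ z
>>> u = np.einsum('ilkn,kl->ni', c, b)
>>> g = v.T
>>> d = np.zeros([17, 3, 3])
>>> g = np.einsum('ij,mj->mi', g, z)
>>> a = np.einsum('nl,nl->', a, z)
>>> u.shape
(3, 17)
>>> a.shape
()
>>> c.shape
(17, 3, 2, 3)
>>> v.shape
(3, 3)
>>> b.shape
(2, 3)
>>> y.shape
(2,)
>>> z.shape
(2, 3)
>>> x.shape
(3, 3)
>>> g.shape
(2, 3)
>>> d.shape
(17, 3, 3)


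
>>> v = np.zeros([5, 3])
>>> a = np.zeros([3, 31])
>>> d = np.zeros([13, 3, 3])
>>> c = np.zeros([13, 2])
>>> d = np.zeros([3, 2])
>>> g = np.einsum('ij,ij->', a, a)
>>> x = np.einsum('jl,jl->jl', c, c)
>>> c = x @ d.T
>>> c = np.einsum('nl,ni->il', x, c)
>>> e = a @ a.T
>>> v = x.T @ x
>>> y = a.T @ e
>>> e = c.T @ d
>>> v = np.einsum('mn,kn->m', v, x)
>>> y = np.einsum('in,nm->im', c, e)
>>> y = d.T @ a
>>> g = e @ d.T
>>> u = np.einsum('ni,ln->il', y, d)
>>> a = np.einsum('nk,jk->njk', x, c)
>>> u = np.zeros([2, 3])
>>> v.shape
(2,)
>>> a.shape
(13, 3, 2)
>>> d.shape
(3, 2)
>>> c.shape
(3, 2)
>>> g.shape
(2, 3)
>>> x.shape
(13, 2)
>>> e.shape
(2, 2)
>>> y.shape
(2, 31)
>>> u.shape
(2, 3)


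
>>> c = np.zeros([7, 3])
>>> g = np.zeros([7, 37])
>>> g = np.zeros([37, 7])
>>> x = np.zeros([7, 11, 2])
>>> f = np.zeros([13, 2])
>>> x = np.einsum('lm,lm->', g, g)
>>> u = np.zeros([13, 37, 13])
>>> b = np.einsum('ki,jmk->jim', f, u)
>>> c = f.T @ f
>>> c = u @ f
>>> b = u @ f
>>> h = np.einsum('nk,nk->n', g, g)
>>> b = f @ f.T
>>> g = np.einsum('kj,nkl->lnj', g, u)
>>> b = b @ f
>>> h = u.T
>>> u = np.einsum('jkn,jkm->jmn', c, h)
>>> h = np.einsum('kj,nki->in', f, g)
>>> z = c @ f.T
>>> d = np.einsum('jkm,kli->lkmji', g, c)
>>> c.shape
(13, 37, 2)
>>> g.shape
(13, 13, 7)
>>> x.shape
()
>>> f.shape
(13, 2)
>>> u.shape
(13, 13, 2)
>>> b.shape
(13, 2)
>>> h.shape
(7, 13)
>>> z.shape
(13, 37, 13)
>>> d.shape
(37, 13, 7, 13, 2)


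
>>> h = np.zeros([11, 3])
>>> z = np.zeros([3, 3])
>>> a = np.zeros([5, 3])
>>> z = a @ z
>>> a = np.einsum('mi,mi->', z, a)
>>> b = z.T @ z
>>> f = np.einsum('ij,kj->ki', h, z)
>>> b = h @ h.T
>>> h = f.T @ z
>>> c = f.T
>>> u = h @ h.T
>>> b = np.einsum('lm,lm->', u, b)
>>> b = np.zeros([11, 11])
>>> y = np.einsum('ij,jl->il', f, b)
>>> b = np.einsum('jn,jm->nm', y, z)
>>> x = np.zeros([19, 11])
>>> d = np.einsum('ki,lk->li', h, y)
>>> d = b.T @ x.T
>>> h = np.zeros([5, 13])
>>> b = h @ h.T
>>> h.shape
(5, 13)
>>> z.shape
(5, 3)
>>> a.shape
()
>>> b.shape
(5, 5)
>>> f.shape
(5, 11)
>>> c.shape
(11, 5)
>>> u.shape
(11, 11)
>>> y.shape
(5, 11)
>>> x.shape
(19, 11)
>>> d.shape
(3, 19)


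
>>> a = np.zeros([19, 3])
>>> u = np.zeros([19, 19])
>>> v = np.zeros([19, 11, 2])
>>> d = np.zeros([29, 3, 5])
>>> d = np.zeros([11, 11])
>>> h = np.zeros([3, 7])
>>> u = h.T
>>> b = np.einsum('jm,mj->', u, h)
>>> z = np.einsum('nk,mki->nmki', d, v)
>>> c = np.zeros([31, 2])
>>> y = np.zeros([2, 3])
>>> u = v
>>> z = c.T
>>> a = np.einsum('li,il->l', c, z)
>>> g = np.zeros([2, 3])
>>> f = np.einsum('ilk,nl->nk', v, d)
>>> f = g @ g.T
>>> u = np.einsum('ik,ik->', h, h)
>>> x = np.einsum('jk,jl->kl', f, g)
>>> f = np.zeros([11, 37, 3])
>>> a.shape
(31,)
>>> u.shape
()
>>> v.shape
(19, 11, 2)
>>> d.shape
(11, 11)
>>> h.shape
(3, 7)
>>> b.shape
()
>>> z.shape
(2, 31)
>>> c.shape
(31, 2)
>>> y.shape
(2, 3)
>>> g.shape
(2, 3)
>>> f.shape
(11, 37, 3)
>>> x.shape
(2, 3)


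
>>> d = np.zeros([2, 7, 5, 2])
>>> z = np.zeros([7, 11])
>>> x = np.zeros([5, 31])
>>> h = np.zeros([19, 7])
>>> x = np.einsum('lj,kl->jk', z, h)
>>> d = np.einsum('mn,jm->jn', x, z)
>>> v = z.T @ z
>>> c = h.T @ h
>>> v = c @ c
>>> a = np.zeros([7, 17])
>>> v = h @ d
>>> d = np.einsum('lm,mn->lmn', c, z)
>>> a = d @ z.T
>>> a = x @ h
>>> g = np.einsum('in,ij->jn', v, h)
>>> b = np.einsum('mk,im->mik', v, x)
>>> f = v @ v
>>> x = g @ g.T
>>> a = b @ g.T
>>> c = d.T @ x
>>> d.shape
(7, 7, 11)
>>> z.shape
(7, 11)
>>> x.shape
(7, 7)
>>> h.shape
(19, 7)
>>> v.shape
(19, 19)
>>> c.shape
(11, 7, 7)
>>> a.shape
(19, 11, 7)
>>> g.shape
(7, 19)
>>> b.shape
(19, 11, 19)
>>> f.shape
(19, 19)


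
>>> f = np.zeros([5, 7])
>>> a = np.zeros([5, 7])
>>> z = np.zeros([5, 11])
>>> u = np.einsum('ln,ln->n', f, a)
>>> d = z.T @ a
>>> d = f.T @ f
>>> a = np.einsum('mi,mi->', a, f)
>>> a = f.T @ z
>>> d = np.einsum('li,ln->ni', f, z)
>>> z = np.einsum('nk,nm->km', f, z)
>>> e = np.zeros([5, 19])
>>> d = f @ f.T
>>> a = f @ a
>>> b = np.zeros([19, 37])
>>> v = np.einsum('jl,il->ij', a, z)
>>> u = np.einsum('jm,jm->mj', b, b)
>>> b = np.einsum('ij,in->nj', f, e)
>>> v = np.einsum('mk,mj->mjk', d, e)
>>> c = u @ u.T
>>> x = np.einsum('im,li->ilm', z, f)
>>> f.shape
(5, 7)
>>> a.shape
(5, 11)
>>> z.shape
(7, 11)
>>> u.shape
(37, 19)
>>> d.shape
(5, 5)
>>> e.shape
(5, 19)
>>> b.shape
(19, 7)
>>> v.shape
(5, 19, 5)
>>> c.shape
(37, 37)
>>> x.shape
(7, 5, 11)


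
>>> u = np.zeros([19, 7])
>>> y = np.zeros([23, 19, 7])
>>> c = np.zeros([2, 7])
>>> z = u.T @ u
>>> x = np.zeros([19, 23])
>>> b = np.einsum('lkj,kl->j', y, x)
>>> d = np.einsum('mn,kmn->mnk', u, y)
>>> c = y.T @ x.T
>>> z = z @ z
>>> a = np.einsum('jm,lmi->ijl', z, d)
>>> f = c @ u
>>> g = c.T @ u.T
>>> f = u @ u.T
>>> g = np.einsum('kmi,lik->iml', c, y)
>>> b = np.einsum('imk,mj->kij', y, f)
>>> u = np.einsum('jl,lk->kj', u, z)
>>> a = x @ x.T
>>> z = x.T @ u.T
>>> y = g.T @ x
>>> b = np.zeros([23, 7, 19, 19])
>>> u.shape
(7, 19)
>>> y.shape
(23, 19, 23)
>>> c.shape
(7, 19, 19)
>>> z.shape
(23, 7)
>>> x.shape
(19, 23)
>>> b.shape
(23, 7, 19, 19)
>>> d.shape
(19, 7, 23)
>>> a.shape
(19, 19)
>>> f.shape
(19, 19)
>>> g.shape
(19, 19, 23)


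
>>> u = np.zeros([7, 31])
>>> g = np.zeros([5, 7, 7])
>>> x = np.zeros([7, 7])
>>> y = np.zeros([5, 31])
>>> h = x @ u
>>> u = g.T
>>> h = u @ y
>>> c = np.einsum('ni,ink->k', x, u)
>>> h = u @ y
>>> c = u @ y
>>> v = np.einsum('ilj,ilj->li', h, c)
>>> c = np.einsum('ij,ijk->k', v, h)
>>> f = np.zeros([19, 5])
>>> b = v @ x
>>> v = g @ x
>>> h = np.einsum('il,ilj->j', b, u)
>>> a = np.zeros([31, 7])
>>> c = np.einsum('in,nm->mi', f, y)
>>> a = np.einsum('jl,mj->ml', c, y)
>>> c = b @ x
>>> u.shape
(7, 7, 5)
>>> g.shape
(5, 7, 7)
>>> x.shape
(7, 7)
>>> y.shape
(5, 31)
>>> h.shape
(5,)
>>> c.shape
(7, 7)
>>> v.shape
(5, 7, 7)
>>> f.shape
(19, 5)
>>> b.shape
(7, 7)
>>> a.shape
(5, 19)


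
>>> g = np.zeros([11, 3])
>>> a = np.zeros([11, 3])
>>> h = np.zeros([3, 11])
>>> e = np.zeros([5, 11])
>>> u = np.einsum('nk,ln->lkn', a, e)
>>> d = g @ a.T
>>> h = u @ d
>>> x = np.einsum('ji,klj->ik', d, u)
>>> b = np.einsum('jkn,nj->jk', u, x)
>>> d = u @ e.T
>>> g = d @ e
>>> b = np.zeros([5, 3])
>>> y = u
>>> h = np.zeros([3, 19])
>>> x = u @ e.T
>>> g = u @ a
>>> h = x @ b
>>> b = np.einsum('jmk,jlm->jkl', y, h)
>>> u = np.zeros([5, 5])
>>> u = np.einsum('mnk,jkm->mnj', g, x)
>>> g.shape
(5, 3, 3)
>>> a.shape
(11, 3)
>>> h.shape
(5, 3, 3)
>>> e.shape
(5, 11)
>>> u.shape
(5, 3, 5)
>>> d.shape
(5, 3, 5)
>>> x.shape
(5, 3, 5)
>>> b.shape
(5, 11, 3)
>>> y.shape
(5, 3, 11)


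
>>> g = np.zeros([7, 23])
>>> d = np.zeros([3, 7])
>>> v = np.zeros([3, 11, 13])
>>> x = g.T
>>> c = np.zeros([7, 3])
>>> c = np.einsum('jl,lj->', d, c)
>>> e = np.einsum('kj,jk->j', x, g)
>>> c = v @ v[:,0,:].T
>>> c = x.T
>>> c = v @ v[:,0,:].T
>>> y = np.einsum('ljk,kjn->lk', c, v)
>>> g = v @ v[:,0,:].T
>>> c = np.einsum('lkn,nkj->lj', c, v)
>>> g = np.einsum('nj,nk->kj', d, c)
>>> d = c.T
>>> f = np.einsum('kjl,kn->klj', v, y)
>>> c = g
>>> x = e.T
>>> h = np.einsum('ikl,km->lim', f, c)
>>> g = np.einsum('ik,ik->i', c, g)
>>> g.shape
(13,)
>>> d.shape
(13, 3)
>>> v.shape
(3, 11, 13)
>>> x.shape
(7,)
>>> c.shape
(13, 7)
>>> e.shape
(7,)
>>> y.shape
(3, 3)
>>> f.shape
(3, 13, 11)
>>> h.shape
(11, 3, 7)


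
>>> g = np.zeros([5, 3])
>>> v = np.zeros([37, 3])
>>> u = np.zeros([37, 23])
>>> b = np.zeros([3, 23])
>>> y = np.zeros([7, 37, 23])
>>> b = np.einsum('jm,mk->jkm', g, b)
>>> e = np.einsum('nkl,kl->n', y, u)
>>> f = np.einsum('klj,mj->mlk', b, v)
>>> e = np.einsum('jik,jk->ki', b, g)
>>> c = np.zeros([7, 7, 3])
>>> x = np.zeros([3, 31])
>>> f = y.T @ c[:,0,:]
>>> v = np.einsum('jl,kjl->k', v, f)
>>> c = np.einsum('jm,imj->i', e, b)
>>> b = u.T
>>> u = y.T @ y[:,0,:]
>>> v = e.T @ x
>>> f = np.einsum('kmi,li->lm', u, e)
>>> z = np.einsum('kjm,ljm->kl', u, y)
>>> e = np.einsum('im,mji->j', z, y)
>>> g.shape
(5, 3)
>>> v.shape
(23, 31)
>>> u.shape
(23, 37, 23)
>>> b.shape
(23, 37)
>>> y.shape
(7, 37, 23)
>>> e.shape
(37,)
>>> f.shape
(3, 37)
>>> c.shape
(5,)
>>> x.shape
(3, 31)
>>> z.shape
(23, 7)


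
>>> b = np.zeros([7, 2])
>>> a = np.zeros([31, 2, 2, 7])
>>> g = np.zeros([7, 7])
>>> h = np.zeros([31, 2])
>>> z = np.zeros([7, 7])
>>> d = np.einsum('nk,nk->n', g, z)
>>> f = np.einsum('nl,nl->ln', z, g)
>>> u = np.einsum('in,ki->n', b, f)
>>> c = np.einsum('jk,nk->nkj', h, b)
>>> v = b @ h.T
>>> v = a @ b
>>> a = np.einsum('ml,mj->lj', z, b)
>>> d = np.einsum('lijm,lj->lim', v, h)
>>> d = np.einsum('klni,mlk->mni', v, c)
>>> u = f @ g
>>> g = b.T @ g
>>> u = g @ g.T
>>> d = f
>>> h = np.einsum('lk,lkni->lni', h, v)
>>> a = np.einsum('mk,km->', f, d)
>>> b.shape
(7, 2)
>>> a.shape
()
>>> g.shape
(2, 7)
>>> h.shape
(31, 2, 2)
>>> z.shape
(7, 7)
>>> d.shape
(7, 7)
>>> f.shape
(7, 7)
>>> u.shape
(2, 2)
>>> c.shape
(7, 2, 31)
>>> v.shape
(31, 2, 2, 2)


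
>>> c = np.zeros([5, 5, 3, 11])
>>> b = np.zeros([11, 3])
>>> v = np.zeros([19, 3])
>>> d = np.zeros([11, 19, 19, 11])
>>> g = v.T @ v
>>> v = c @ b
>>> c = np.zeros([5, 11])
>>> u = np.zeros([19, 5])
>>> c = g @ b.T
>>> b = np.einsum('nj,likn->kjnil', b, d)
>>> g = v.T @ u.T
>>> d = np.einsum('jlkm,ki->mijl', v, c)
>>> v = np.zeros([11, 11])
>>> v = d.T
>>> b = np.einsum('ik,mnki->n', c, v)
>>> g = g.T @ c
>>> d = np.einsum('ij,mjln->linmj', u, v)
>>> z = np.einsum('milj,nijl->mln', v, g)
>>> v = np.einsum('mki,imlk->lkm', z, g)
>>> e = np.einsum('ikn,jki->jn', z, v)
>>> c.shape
(3, 11)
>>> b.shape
(5,)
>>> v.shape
(3, 11, 5)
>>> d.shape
(11, 19, 3, 5, 5)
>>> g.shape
(19, 5, 3, 11)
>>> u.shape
(19, 5)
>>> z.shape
(5, 11, 19)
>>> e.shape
(3, 19)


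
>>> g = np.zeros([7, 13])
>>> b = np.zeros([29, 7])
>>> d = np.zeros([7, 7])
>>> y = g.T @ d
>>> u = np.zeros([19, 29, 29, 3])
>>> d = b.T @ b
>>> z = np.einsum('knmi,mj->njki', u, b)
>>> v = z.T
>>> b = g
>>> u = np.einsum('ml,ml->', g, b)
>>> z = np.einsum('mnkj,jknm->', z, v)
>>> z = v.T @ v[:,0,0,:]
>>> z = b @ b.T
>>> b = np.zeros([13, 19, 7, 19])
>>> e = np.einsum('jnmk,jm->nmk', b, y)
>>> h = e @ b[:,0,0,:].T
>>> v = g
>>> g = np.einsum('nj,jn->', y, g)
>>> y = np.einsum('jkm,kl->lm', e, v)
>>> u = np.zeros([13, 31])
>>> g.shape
()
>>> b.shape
(13, 19, 7, 19)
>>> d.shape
(7, 7)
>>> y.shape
(13, 19)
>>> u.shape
(13, 31)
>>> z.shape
(7, 7)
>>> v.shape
(7, 13)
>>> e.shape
(19, 7, 19)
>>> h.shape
(19, 7, 13)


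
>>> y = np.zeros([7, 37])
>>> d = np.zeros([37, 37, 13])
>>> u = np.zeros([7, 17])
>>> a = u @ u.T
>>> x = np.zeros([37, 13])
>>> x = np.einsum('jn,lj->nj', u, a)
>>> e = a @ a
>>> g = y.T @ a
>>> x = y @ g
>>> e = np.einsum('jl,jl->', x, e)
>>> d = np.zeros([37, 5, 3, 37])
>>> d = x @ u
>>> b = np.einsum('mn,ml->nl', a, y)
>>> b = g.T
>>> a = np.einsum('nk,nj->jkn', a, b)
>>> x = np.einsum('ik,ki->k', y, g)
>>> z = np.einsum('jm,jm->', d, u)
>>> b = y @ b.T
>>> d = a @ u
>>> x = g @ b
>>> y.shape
(7, 37)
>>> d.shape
(37, 7, 17)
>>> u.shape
(7, 17)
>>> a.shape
(37, 7, 7)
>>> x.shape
(37, 7)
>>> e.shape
()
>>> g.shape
(37, 7)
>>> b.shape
(7, 7)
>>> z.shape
()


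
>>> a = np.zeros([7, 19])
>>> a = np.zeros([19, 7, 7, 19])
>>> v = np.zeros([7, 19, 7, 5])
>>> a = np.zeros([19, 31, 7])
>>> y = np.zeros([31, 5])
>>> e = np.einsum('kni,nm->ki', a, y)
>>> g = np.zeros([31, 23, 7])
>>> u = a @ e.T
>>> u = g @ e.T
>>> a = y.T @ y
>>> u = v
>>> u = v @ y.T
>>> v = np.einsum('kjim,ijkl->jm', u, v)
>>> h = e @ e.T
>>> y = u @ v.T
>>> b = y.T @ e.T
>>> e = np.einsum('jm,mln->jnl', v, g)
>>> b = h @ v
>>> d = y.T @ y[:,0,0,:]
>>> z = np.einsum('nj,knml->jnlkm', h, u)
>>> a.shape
(5, 5)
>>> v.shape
(19, 31)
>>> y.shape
(7, 19, 7, 19)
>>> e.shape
(19, 7, 23)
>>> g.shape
(31, 23, 7)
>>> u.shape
(7, 19, 7, 31)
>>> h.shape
(19, 19)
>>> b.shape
(19, 31)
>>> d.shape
(19, 7, 19, 19)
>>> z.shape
(19, 19, 31, 7, 7)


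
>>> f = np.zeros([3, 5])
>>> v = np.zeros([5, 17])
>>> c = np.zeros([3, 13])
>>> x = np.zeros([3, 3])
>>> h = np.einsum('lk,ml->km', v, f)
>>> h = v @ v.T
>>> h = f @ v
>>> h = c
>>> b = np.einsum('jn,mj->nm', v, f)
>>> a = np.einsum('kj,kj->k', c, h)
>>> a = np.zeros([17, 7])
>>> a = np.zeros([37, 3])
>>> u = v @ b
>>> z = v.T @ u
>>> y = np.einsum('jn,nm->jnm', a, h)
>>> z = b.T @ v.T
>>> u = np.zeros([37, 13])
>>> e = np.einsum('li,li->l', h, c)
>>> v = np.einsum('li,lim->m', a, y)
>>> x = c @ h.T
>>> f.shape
(3, 5)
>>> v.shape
(13,)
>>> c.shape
(3, 13)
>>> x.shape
(3, 3)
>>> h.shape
(3, 13)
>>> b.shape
(17, 3)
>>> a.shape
(37, 3)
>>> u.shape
(37, 13)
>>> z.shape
(3, 5)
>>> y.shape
(37, 3, 13)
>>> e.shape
(3,)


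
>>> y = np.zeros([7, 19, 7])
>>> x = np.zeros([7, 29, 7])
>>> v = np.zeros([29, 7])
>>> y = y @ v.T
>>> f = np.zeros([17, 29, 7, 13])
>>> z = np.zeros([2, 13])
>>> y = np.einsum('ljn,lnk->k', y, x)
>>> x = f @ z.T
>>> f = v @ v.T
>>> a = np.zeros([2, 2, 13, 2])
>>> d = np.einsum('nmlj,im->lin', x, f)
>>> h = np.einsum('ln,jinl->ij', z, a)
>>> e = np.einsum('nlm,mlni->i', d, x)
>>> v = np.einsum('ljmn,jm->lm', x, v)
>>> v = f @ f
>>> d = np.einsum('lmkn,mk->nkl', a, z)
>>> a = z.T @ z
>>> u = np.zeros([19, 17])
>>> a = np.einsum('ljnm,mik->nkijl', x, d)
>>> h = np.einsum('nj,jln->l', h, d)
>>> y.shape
(7,)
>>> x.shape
(17, 29, 7, 2)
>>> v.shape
(29, 29)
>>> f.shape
(29, 29)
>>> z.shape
(2, 13)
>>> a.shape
(7, 2, 13, 29, 17)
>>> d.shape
(2, 13, 2)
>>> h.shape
(13,)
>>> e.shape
(2,)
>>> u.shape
(19, 17)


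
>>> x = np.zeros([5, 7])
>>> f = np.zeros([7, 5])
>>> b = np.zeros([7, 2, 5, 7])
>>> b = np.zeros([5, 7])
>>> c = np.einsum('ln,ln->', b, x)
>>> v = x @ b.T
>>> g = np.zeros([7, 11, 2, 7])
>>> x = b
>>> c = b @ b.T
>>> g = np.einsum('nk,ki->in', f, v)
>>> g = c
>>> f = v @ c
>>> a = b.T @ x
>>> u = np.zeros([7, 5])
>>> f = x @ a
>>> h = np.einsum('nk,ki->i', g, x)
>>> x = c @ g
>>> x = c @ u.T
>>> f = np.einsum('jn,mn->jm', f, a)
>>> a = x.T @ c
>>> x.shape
(5, 7)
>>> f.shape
(5, 7)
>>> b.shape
(5, 7)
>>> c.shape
(5, 5)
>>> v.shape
(5, 5)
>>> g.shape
(5, 5)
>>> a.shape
(7, 5)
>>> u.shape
(7, 5)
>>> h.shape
(7,)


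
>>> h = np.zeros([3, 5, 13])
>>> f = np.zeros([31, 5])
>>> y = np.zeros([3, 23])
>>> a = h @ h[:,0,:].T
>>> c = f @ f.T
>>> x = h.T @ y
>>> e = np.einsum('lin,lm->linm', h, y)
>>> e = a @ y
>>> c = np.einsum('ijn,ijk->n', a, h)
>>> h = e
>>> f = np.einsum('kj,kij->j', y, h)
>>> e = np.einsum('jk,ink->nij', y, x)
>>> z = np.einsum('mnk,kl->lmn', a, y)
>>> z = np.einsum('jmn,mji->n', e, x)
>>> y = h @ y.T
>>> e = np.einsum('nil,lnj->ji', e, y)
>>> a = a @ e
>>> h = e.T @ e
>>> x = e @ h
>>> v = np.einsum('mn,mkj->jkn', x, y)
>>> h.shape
(13, 13)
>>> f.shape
(23,)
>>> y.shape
(3, 5, 3)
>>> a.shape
(3, 5, 13)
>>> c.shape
(3,)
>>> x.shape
(3, 13)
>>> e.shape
(3, 13)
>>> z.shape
(3,)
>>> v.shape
(3, 5, 13)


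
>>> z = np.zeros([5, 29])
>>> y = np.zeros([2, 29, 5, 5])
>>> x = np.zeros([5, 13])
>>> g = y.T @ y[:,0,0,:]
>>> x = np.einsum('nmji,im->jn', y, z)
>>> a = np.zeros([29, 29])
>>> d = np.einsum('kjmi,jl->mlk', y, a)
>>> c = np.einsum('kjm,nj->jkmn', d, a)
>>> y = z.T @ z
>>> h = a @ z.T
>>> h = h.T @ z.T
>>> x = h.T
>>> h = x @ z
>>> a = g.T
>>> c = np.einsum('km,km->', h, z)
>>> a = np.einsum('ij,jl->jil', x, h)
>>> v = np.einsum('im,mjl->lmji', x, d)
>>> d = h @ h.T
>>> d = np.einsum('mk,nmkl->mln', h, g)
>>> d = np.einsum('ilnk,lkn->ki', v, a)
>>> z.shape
(5, 29)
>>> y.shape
(29, 29)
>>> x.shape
(5, 5)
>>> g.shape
(5, 5, 29, 5)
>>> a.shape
(5, 5, 29)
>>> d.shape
(5, 2)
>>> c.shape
()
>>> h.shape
(5, 29)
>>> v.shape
(2, 5, 29, 5)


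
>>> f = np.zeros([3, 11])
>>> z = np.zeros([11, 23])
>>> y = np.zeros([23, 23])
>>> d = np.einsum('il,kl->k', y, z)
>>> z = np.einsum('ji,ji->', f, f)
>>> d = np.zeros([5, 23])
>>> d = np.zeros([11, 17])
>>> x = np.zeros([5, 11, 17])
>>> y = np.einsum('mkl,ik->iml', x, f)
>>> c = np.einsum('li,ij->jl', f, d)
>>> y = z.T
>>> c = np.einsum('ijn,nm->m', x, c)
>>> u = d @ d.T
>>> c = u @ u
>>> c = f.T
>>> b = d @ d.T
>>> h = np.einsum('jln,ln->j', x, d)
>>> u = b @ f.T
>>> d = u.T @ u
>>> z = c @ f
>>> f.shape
(3, 11)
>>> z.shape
(11, 11)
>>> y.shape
()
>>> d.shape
(3, 3)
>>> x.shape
(5, 11, 17)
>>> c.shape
(11, 3)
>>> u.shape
(11, 3)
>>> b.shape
(11, 11)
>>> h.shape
(5,)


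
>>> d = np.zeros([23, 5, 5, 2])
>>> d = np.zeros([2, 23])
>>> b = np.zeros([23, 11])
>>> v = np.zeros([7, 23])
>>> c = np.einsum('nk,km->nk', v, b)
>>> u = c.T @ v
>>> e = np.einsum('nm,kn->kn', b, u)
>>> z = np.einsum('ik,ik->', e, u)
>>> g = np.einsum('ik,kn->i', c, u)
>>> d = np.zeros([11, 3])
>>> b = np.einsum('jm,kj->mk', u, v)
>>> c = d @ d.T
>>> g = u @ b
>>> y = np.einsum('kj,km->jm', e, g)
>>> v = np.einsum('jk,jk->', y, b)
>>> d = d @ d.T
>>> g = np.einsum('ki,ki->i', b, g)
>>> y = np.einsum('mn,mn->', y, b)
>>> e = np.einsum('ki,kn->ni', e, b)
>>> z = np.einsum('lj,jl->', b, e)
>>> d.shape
(11, 11)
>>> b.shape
(23, 7)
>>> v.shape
()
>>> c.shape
(11, 11)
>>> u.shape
(23, 23)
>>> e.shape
(7, 23)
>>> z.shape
()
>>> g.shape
(7,)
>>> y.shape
()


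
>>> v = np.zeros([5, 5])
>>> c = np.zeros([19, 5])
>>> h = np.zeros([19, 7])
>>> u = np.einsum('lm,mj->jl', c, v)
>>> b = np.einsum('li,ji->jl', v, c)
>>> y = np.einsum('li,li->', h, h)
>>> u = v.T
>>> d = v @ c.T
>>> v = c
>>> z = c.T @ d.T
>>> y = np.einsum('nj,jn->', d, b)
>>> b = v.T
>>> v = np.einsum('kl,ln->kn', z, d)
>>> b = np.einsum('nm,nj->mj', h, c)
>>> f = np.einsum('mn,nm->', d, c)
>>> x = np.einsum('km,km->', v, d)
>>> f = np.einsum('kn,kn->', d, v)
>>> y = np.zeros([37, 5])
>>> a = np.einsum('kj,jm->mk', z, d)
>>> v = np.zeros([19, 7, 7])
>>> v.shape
(19, 7, 7)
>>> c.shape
(19, 5)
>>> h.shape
(19, 7)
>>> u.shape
(5, 5)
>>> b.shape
(7, 5)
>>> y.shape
(37, 5)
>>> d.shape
(5, 19)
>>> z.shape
(5, 5)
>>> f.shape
()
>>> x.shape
()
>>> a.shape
(19, 5)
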